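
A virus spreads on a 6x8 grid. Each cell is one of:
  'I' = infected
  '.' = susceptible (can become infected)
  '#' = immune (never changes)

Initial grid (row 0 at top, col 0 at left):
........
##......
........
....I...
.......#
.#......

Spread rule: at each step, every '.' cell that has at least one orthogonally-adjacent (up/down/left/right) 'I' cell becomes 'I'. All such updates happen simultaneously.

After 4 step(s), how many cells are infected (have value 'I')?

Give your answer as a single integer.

Answer: 34

Derivation:
Step 0 (initial): 1 infected
Step 1: +4 new -> 5 infected
Step 2: +8 new -> 13 infected
Step 3: +11 new -> 24 infected
Step 4: +10 new -> 34 infected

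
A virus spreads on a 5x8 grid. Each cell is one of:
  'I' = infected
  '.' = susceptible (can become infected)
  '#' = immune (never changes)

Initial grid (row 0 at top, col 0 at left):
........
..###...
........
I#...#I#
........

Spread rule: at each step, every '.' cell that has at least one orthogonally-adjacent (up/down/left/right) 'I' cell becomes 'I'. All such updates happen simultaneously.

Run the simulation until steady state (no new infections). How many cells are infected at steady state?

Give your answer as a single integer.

Step 0 (initial): 2 infected
Step 1: +4 new -> 6 infected
Step 2: +8 new -> 14 infected
Step 3: +9 new -> 23 infected
Step 4: +7 new -> 30 infected
Step 5: +3 new -> 33 infected
Step 6: +1 new -> 34 infected
Step 7: +0 new -> 34 infected

Answer: 34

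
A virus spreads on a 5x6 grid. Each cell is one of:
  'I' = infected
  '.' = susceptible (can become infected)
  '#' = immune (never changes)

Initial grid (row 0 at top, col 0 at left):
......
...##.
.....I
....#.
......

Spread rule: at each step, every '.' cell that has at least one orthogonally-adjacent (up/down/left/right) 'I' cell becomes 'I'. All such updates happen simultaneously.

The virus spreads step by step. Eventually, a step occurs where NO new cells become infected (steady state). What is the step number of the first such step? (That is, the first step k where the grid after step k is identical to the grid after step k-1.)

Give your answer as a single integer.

Step 0 (initial): 1 infected
Step 1: +3 new -> 4 infected
Step 2: +3 new -> 7 infected
Step 3: +4 new -> 11 infected
Step 4: +5 new -> 16 infected
Step 5: +5 new -> 21 infected
Step 6: +4 new -> 25 infected
Step 7: +2 new -> 27 infected
Step 8: +0 new -> 27 infected

Answer: 8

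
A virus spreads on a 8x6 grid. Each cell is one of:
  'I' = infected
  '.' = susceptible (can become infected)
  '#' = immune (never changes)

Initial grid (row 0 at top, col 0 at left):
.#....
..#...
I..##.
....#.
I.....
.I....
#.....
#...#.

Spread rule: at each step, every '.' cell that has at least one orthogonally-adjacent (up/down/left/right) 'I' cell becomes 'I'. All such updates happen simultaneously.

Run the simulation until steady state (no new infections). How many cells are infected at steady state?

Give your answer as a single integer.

Answer: 40

Derivation:
Step 0 (initial): 3 infected
Step 1: +7 new -> 10 infected
Step 2: +8 new -> 18 infected
Step 3: +5 new -> 23 infected
Step 4: +5 new -> 28 infected
Step 5: +2 new -> 30 infected
Step 6: +2 new -> 32 infected
Step 7: +1 new -> 33 infected
Step 8: +1 new -> 34 infected
Step 9: +2 new -> 36 infected
Step 10: +2 new -> 38 infected
Step 11: +1 new -> 39 infected
Step 12: +1 new -> 40 infected
Step 13: +0 new -> 40 infected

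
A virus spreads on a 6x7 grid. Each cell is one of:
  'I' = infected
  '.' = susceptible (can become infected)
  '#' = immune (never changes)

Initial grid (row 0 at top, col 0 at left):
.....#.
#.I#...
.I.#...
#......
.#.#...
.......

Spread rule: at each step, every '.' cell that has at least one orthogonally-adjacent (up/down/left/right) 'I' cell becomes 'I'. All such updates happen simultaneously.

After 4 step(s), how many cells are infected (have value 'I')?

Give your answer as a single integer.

Answer: 17

Derivation:
Step 0 (initial): 2 infected
Step 1: +5 new -> 7 infected
Step 2: +3 new -> 10 infected
Step 3: +4 new -> 14 infected
Step 4: +3 new -> 17 infected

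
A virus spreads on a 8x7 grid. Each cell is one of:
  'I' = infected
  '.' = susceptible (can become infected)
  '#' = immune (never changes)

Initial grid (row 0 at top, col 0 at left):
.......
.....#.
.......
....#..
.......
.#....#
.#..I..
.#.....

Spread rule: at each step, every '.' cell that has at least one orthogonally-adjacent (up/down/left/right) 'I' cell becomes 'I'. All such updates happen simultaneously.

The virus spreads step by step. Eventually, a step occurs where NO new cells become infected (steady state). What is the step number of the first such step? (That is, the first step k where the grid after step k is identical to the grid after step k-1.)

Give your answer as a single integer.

Answer: 11

Derivation:
Step 0 (initial): 1 infected
Step 1: +4 new -> 5 infected
Step 2: +7 new -> 12 infected
Step 3: +5 new -> 17 infected
Step 4: +4 new -> 21 infected
Step 5: +5 new -> 26 infected
Step 6: +6 new -> 32 infected
Step 7: +7 new -> 39 infected
Step 8: +6 new -> 45 infected
Step 9: +4 new -> 49 infected
Step 10: +1 new -> 50 infected
Step 11: +0 new -> 50 infected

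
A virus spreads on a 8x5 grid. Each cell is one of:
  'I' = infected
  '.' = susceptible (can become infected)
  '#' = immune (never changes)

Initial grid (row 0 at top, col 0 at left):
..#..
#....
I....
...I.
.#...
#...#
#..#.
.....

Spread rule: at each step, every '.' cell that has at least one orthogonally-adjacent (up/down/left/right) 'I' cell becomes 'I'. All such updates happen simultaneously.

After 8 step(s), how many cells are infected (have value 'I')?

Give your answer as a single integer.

Step 0 (initial): 2 infected
Step 1: +6 new -> 8 infected
Step 2: +9 new -> 17 infected
Step 3: +5 new -> 22 infected
Step 4: +4 new -> 26 infected
Step 5: +2 new -> 28 infected
Step 6: +2 new -> 30 infected
Step 7: +2 new -> 32 infected
Step 8: +1 new -> 33 infected

Answer: 33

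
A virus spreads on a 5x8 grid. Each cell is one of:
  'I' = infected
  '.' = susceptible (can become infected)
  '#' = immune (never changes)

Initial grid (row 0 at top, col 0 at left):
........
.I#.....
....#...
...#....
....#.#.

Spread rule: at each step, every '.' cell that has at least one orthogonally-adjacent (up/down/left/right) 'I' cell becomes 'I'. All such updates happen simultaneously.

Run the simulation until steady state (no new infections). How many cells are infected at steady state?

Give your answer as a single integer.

Step 0 (initial): 1 infected
Step 1: +3 new -> 4 infected
Step 2: +5 new -> 9 infected
Step 3: +5 new -> 14 infected
Step 4: +4 new -> 18 infected
Step 5: +3 new -> 21 infected
Step 6: +2 new -> 23 infected
Step 7: +3 new -> 26 infected
Step 8: +3 new -> 29 infected
Step 9: +4 new -> 33 infected
Step 10: +1 new -> 34 infected
Step 11: +1 new -> 35 infected
Step 12: +0 new -> 35 infected

Answer: 35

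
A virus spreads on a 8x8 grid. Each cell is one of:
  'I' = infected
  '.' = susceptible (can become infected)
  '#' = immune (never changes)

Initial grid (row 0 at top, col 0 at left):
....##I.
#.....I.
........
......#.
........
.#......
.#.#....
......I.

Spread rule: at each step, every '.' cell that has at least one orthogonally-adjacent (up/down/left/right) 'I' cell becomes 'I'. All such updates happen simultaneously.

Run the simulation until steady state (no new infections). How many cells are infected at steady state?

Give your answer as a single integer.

Step 0 (initial): 3 infected
Step 1: +7 new -> 10 infected
Step 2: +7 new -> 17 infected
Step 3: +9 new -> 26 infected
Step 4: +8 new -> 34 infected
Step 5: +8 new -> 42 infected
Step 6: +6 new -> 48 infected
Step 7: +5 new -> 53 infected
Step 8: +3 new -> 56 infected
Step 9: +1 new -> 57 infected
Step 10: +0 new -> 57 infected

Answer: 57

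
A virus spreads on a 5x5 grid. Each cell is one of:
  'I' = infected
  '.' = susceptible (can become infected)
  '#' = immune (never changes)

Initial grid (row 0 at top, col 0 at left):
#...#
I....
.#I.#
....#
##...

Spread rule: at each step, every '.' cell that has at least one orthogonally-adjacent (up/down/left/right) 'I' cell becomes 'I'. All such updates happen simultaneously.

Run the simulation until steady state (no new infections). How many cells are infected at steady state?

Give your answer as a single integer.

Step 0 (initial): 2 infected
Step 1: +5 new -> 7 infected
Step 2: +7 new -> 14 infected
Step 3: +3 new -> 17 infected
Step 4: +1 new -> 18 infected
Step 5: +0 new -> 18 infected

Answer: 18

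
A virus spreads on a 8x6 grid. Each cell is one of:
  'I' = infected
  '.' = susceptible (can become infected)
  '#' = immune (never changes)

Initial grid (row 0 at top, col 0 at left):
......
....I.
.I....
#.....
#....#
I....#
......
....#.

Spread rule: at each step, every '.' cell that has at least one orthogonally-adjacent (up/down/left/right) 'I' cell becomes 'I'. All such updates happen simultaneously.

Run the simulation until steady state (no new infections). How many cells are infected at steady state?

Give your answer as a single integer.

Step 0 (initial): 3 infected
Step 1: +10 new -> 13 infected
Step 2: +13 new -> 26 infected
Step 3: +9 new -> 35 infected
Step 4: +4 new -> 39 infected
Step 5: +2 new -> 41 infected
Step 6: +1 new -> 42 infected
Step 7: +1 new -> 43 infected
Step 8: +0 new -> 43 infected

Answer: 43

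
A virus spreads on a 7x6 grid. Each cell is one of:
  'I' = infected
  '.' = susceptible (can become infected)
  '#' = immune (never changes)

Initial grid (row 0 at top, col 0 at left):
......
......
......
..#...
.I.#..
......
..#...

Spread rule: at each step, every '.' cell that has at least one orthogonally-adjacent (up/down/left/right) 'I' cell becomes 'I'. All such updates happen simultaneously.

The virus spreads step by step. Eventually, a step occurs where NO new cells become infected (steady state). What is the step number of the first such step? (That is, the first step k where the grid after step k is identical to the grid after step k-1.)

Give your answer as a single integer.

Step 0 (initial): 1 infected
Step 1: +4 new -> 5 infected
Step 2: +5 new -> 10 infected
Step 3: +5 new -> 15 infected
Step 4: +6 new -> 21 infected
Step 5: +8 new -> 29 infected
Step 6: +6 new -> 35 infected
Step 7: +3 new -> 38 infected
Step 8: +1 new -> 39 infected
Step 9: +0 new -> 39 infected

Answer: 9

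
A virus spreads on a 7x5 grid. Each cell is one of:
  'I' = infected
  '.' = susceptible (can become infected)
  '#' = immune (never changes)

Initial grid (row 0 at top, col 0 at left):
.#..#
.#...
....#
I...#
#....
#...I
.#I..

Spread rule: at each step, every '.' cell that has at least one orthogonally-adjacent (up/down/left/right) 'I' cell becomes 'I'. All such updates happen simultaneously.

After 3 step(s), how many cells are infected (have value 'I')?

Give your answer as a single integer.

Answer: 20

Derivation:
Step 0 (initial): 3 infected
Step 1: +7 new -> 10 infected
Step 2: +7 new -> 17 infected
Step 3: +3 new -> 20 infected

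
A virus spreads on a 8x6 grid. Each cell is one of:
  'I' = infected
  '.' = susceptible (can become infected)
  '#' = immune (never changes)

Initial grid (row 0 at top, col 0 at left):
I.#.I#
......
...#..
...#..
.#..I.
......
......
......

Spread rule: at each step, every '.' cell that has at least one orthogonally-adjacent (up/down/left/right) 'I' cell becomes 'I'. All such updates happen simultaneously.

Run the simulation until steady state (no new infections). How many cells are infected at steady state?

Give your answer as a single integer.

Step 0 (initial): 3 infected
Step 1: +8 new -> 11 infected
Step 2: +10 new -> 21 infected
Step 3: +9 new -> 30 infected
Step 4: +7 new -> 37 infected
Step 5: +3 new -> 40 infected
Step 6: +2 new -> 42 infected
Step 7: +1 new -> 43 infected
Step 8: +0 new -> 43 infected

Answer: 43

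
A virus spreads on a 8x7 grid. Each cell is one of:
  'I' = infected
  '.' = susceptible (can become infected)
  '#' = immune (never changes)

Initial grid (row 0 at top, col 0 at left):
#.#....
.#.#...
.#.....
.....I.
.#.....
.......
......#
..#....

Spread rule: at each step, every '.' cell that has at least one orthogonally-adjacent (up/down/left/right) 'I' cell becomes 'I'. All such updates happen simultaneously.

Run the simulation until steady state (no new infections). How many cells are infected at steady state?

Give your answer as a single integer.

Answer: 47

Derivation:
Step 0 (initial): 1 infected
Step 1: +4 new -> 5 infected
Step 2: +7 new -> 12 infected
Step 3: +9 new -> 21 infected
Step 4: +8 new -> 29 infected
Step 5: +7 new -> 36 infected
Step 6: +5 new -> 41 infected
Step 7: +3 new -> 44 infected
Step 8: +2 new -> 46 infected
Step 9: +1 new -> 47 infected
Step 10: +0 new -> 47 infected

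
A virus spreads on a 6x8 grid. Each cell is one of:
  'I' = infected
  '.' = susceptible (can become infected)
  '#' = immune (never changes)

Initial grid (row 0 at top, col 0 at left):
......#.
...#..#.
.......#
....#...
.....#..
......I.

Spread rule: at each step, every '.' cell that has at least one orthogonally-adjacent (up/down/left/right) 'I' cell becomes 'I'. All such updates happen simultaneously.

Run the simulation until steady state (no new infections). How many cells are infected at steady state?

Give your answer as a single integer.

Answer: 40

Derivation:
Step 0 (initial): 1 infected
Step 1: +3 new -> 4 infected
Step 2: +3 new -> 7 infected
Step 3: +5 new -> 12 infected
Step 4: +3 new -> 15 infected
Step 5: +5 new -> 20 infected
Step 6: +6 new -> 26 infected
Step 7: +4 new -> 30 infected
Step 8: +4 new -> 34 infected
Step 9: +3 new -> 37 infected
Step 10: +2 new -> 39 infected
Step 11: +1 new -> 40 infected
Step 12: +0 new -> 40 infected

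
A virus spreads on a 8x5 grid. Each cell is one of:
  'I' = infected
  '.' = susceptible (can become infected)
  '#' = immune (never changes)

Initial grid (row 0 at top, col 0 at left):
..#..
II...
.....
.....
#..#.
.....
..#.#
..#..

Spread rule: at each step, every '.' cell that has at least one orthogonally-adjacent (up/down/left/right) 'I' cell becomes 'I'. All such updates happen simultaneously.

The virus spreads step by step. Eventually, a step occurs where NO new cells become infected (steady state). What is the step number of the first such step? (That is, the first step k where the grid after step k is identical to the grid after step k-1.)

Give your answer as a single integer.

Answer: 10

Derivation:
Step 0 (initial): 2 infected
Step 1: +5 new -> 7 infected
Step 2: +4 new -> 11 infected
Step 3: +5 new -> 16 infected
Step 4: +5 new -> 21 infected
Step 5: +4 new -> 25 infected
Step 6: +4 new -> 29 infected
Step 7: +3 new -> 32 infected
Step 8: +1 new -> 33 infected
Step 9: +1 new -> 34 infected
Step 10: +0 new -> 34 infected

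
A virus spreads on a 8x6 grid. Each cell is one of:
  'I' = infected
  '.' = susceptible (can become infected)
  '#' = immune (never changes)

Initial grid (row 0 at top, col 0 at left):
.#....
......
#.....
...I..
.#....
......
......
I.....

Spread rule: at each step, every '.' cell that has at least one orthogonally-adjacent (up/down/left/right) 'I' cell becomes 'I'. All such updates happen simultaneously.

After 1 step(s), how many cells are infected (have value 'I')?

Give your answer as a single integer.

Step 0 (initial): 2 infected
Step 1: +6 new -> 8 infected

Answer: 8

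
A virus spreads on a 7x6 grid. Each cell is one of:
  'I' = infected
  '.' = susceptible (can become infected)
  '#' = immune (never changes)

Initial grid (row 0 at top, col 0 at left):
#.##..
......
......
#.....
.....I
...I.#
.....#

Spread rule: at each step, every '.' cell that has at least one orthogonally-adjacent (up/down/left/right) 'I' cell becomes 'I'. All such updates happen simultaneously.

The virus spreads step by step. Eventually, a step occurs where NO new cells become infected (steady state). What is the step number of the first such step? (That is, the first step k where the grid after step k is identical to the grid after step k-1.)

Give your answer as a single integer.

Step 0 (initial): 2 infected
Step 1: +6 new -> 8 infected
Step 2: +7 new -> 15 infected
Step 3: +7 new -> 22 infected
Step 4: +7 new -> 29 infected
Step 5: +3 new -> 32 infected
Step 6: +2 new -> 34 infected
Step 7: +2 new -> 36 infected
Step 8: +0 new -> 36 infected

Answer: 8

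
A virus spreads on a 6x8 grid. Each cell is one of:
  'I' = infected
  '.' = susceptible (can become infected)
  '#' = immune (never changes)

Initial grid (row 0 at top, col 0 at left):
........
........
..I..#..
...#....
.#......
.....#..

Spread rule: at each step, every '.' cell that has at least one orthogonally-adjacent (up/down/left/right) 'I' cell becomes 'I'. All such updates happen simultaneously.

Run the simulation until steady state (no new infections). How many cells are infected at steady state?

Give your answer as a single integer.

Answer: 44

Derivation:
Step 0 (initial): 1 infected
Step 1: +4 new -> 5 infected
Step 2: +7 new -> 12 infected
Step 3: +8 new -> 20 infected
Step 4: +8 new -> 28 infected
Step 5: +6 new -> 34 infected
Step 6: +5 new -> 39 infected
Step 7: +4 new -> 43 infected
Step 8: +1 new -> 44 infected
Step 9: +0 new -> 44 infected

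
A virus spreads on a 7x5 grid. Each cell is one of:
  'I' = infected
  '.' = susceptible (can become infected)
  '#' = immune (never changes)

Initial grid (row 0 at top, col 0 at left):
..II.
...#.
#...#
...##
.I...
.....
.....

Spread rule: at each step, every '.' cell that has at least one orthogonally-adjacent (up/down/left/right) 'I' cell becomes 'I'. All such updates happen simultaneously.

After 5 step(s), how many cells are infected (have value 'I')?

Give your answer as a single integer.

Answer: 30

Derivation:
Step 0 (initial): 3 infected
Step 1: +7 new -> 10 infected
Step 2: +11 new -> 21 infected
Step 3: +6 new -> 27 infected
Step 4: +2 new -> 29 infected
Step 5: +1 new -> 30 infected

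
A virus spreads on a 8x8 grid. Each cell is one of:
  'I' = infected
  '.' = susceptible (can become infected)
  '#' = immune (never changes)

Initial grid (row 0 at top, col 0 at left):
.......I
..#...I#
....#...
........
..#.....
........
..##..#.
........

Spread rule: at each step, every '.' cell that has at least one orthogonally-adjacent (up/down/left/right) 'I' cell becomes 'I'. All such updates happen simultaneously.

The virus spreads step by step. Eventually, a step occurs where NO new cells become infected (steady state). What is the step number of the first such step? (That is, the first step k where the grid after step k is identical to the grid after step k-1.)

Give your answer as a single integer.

Step 0 (initial): 2 infected
Step 1: +3 new -> 5 infected
Step 2: +5 new -> 10 infected
Step 3: +5 new -> 15 infected
Step 4: +6 new -> 21 infected
Step 5: +6 new -> 27 infected
Step 6: +7 new -> 34 infected
Step 7: +8 new -> 42 infected
Step 8: +6 new -> 48 infected
Step 9: +3 new -> 51 infected
Step 10: +3 new -> 54 infected
Step 11: +2 new -> 56 infected
Step 12: +1 new -> 57 infected
Step 13: +0 new -> 57 infected

Answer: 13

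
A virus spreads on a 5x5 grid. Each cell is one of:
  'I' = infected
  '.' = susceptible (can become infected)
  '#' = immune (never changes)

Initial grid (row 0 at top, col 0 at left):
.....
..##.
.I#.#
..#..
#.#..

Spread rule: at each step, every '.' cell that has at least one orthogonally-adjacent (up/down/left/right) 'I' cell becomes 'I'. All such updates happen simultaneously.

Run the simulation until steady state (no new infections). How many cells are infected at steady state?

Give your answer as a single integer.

Step 0 (initial): 1 infected
Step 1: +3 new -> 4 infected
Step 2: +4 new -> 8 infected
Step 3: +2 new -> 10 infected
Step 4: +1 new -> 11 infected
Step 5: +1 new -> 12 infected
Step 6: +1 new -> 13 infected
Step 7: +0 new -> 13 infected

Answer: 13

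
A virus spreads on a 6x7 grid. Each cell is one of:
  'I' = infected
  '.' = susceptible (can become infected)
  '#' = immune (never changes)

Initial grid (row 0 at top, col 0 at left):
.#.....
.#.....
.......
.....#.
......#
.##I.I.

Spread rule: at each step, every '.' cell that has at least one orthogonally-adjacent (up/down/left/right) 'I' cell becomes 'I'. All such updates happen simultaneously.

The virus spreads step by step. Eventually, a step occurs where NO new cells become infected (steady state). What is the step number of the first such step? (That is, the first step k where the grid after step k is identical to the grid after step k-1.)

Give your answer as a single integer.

Answer: 9

Derivation:
Step 0 (initial): 2 infected
Step 1: +4 new -> 6 infected
Step 2: +3 new -> 9 infected
Step 3: +4 new -> 13 infected
Step 4: +5 new -> 18 infected
Step 5: +7 new -> 25 infected
Step 6: +5 new -> 30 infected
Step 7: +4 new -> 34 infected
Step 8: +2 new -> 36 infected
Step 9: +0 new -> 36 infected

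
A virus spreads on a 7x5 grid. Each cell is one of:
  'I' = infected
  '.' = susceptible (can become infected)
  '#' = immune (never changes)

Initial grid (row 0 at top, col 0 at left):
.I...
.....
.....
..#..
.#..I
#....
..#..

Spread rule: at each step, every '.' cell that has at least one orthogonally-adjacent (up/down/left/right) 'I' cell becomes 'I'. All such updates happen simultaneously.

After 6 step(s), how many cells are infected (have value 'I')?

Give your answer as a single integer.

Step 0 (initial): 2 infected
Step 1: +6 new -> 8 infected
Step 2: +9 new -> 17 infected
Step 3: +9 new -> 26 infected
Step 4: +2 new -> 28 infected
Step 5: +2 new -> 30 infected
Step 6: +1 new -> 31 infected

Answer: 31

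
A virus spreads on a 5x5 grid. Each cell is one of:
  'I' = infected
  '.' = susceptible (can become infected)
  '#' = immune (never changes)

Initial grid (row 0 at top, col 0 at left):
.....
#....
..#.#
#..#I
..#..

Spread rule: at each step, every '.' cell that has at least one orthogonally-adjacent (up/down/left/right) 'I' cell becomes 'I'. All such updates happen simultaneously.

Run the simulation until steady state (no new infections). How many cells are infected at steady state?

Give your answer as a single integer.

Step 0 (initial): 1 infected
Step 1: +1 new -> 2 infected
Step 2: +1 new -> 3 infected
Step 3: +0 new -> 3 infected

Answer: 3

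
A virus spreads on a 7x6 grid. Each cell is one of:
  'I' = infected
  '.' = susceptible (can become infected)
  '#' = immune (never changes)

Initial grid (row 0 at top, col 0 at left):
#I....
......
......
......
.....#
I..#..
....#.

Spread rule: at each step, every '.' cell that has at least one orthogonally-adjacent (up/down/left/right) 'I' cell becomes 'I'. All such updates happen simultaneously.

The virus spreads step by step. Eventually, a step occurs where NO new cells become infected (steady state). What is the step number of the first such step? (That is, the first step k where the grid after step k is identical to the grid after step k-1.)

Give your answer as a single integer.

Answer: 9

Derivation:
Step 0 (initial): 2 infected
Step 1: +5 new -> 7 infected
Step 2: +8 new -> 15 infected
Step 3: +7 new -> 22 infected
Step 4: +6 new -> 28 infected
Step 5: +4 new -> 32 infected
Step 6: +3 new -> 35 infected
Step 7: +2 new -> 37 infected
Step 8: +1 new -> 38 infected
Step 9: +0 new -> 38 infected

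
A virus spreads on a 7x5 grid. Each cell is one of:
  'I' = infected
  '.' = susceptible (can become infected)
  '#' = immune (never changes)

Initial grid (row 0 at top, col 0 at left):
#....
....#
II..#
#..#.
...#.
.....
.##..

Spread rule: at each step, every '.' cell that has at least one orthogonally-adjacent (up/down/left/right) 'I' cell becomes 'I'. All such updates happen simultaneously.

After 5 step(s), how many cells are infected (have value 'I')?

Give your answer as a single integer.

Step 0 (initial): 2 infected
Step 1: +4 new -> 6 infected
Step 2: +5 new -> 11 infected
Step 3: +5 new -> 16 infected
Step 4: +3 new -> 19 infected
Step 5: +3 new -> 22 infected

Answer: 22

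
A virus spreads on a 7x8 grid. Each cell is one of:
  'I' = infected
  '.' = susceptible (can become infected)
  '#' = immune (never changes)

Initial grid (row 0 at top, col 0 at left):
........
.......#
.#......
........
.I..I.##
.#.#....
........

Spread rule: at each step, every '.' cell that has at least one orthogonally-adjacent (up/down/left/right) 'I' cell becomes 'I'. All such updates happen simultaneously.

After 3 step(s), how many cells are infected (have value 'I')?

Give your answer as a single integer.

Step 0 (initial): 2 infected
Step 1: +7 new -> 9 infected
Step 2: +9 new -> 18 infected
Step 3: +11 new -> 29 infected

Answer: 29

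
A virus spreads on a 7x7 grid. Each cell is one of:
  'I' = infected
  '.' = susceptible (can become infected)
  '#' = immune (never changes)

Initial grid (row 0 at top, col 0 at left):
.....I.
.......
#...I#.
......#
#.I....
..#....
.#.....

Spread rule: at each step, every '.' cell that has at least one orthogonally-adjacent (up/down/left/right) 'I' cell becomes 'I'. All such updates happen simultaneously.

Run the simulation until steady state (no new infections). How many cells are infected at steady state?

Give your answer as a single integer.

Step 0 (initial): 3 infected
Step 1: +9 new -> 12 infected
Step 2: +10 new -> 22 infected
Step 3: +9 new -> 31 infected
Step 4: +7 new -> 38 infected
Step 5: +4 new -> 42 infected
Step 6: +1 new -> 43 infected
Step 7: +0 new -> 43 infected

Answer: 43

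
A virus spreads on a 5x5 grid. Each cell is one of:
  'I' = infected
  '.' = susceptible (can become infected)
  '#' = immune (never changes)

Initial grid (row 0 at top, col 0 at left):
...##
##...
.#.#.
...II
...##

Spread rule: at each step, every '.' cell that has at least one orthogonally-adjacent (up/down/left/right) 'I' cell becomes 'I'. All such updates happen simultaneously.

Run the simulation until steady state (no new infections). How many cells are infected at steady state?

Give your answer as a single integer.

Step 0 (initial): 2 infected
Step 1: +2 new -> 4 infected
Step 2: +4 new -> 8 infected
Step 3: +4 new -> 12 infected
Step 4: +3 new -> 15 infected
Step 5: +1 new -> 16 infected
Step 6: +1 new -> 17 infected
Step 7: +0 new -> 17 infected

Answer: 17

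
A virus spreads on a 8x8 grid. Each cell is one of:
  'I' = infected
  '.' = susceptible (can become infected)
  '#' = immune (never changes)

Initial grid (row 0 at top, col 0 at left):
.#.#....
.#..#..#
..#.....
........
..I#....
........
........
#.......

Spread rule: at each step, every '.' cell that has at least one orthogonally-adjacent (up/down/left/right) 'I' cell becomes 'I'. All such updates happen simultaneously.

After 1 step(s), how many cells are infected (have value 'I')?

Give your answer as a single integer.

Step 0 (initial): 1 infected
Step 1: +3 new -> 4 infected

Answer: 4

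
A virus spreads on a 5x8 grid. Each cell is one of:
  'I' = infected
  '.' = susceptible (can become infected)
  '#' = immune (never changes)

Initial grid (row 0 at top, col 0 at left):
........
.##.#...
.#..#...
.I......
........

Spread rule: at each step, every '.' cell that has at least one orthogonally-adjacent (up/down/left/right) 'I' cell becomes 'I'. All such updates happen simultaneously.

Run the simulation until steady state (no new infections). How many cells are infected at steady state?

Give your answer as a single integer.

Answer: 35

Derivation:
Step 0 (initial): 1 infected
Step 1: +3 new -> 4 infected
Step 2: +5 new -> 9 infected
Step 3: +4 new -> 13 infected
Step 4: +4 new -> 17 infected
Step 5: +5 new -> 22 infected
Step 6: +6 new -> 28 infected
Step 7: +4 new -> 32 infected
Step 8: +2 new -> 34 infected
Step 9: +1 new -> 35 infected
Step 10: +0 new -> 35 infected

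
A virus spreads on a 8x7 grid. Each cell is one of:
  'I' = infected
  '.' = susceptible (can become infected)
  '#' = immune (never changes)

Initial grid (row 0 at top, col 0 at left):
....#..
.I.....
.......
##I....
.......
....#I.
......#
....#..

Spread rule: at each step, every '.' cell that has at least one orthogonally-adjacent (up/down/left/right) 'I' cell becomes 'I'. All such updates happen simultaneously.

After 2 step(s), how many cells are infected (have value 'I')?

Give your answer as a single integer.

Step 0 (initial): 3 infected
Step 1: +10 new -> 13 infected
Step 2: +14 new -> 27 infected

Answer: 27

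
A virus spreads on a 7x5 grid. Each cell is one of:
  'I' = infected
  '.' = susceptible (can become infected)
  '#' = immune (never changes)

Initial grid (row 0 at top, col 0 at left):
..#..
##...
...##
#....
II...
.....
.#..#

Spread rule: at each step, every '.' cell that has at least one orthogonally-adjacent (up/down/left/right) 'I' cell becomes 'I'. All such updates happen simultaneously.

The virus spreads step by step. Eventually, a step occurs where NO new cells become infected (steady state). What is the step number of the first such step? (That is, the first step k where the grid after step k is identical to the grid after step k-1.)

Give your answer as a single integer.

Step 0 (initial): 2 infected
Step 1: +4 new -> 6 infected
Step 2: +5 new -> 11 infected
Step 3: +6 new -> 17 infected
Step 4: +4 new -> 21 infected
Step 5: +1 new -> 22 infected
Step 6: +2 new -> 24 infected
Step 7: +1 new -> 25 infected
Step 8: +0 new -> 25 infected

Answer: 8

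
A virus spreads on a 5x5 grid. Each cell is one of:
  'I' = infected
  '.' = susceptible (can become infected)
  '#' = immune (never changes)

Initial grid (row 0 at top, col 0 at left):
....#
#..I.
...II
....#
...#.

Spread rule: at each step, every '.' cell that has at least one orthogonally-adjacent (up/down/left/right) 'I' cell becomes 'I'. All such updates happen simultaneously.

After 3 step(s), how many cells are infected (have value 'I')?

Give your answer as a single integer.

Step 0 (initial): 3 infected
Step 1: +5 new -> 8 infected
Step 2: +4 new -> 12 infected
Step 3: +4 new -> 16 infected

Answer: 16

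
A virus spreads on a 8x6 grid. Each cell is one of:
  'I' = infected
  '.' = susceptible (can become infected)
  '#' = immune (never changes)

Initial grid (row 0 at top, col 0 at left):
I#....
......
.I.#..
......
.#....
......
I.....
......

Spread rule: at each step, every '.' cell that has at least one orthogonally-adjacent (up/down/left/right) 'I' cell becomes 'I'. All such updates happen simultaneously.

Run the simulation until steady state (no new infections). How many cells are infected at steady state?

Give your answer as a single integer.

Answer: 45

Derivation:
Step 0 (initial): 3 infected
Step 1: +8 new -> 11 infected
Step 2: +7 new -> 18 infected
Step 3: +7 new -> 25 infected
Step 4: +7 new -> 32 infected
Step 5: +8 new -> 40 infected
Step 6: +5 new -> 45 infected
Step 7: +0 new -> 45 infected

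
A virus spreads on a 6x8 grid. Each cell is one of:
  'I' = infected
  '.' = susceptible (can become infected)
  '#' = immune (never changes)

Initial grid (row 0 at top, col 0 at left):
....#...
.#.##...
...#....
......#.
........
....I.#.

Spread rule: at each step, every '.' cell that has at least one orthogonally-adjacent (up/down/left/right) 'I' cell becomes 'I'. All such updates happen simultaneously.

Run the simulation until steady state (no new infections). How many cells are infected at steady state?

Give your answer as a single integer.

Answer: 41

Derivation:
Step 0 (initial): 1 infected
Step 1: +3 new -> 4 infected
Step 2: +4 new -> 8 infected
Step 3: +6 new -> 14 infected
Step 4: +5 new -> 19 infected
Step 5: +7 new -> 26 infected
Step 6: +6 new -> 32 infected
Step 7: +4 new -> 36 infected
Step 8: +4 new -> 40 infected
Step 9: +1 new -> 41 infected
Step 10: +0 new -> 41 infected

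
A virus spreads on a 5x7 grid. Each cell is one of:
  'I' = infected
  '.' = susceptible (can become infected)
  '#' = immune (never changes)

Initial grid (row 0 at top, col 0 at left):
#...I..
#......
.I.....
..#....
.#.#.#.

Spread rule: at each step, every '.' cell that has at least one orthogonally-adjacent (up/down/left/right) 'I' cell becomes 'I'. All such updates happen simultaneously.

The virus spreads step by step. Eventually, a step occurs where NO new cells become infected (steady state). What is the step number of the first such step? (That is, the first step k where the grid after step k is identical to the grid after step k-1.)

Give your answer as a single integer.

Answer: 7

Derivation:
Step 0 (initial): 2 infected
Step 1: +7 new -> 9 infected
Step 2: +9 new -> 18 infected
Step 3: +5 new -> 23 infected
Step 4: +3 new -> 26 infected
Step 5: +1 new -> 27 infected
Step 6: +1 new -> 28 infected
Step 7: +0 new -> 28 infected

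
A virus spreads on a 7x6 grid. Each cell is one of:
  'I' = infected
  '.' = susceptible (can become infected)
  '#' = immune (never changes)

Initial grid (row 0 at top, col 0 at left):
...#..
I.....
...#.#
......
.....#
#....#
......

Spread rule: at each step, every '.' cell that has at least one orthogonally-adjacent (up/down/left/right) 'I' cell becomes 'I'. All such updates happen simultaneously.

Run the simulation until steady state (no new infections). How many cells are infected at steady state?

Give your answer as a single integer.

Step 0 (initial): 1 infected
Step 1: +3 new -> 4 infected
Step 2: +4 new -> 8 infected
Step 3: +5 new -> 13 infected
Step 4: +3 new -> 16 infected
Step 5: +6 new -> 22 infected
Step 6: +5 new -> 27 infected
Step 7: +5 new -> 32 infected
Step 8: +2 new -> 34 infected
Step 9: +1 new -> 35 infected
Step 10: +1 new -> 36 infected
Step 11: +0 new -> 36 infected

Answer: 36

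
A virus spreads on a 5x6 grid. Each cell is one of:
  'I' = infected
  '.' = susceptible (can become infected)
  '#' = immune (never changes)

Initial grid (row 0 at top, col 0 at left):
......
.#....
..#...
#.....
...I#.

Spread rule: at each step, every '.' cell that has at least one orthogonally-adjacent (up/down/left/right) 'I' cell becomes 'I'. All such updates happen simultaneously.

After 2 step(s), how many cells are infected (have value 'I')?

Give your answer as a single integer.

Step 0 (initial): 1 infected
Step 1: +2 new -> 3 infected
Step 2: +4 new -> 7 infected

Answer: 7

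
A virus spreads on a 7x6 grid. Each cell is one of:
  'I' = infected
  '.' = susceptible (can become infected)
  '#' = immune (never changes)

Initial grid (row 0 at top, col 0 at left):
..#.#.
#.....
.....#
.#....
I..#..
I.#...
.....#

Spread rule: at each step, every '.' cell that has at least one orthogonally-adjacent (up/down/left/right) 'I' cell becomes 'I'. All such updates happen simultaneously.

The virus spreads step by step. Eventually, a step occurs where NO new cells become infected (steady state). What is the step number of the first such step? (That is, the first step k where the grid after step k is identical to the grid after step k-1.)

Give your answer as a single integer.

Answer: 10

Derivation:
Step 0 (initial): 2 infected
Step 1: +4 new -> 6 infected
Step 2: +3 new -> 9 infected
Step 3: +3 new -> 12 infected
Step 4: +4 new -> 16 infected
Step 5: +6 new -> 22 infected
Step 6: +6 new -> 28 infected
Step 7: +4 new -> 32 infected
Step 8: +1 new -> 33 infected
Step 9: +1 new -> 34 infected
Step 10: +0 new -> 34 infected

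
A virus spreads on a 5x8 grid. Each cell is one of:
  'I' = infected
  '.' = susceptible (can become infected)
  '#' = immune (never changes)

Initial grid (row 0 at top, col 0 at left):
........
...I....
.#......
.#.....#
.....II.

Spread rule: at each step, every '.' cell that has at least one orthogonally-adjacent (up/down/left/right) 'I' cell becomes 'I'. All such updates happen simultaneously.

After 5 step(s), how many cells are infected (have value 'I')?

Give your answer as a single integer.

Step 0 (initial): 3 infected
Step 1: +8 new -> 11 infected
Step 2: +11 new -> 22 infected
Step 3: +7 new -> 29 infected
Step 4: +5 new -> 34 infected
Step 5: +3 new -> 37 infected

Answer: 37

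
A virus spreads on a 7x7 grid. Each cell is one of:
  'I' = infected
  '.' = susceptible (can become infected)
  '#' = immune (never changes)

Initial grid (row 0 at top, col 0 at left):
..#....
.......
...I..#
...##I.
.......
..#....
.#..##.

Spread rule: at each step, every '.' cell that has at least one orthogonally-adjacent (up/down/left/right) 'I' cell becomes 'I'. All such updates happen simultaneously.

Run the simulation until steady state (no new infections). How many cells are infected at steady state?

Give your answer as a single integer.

Step 0 (initial): 2 infected
Step 1: +6 new -> 8 infected
Step 2: +9 new -> 17 infected
Step 3: +10 new -> 27 infected
Step 4: +7 new -> 34 infected
Step 5: +4 new -> 38 infected
Step 6: +2 new -> 40 infected
Step 7: +1 new -> 41 infected
Step 8: +0 new -> 41 infected

Answer: 41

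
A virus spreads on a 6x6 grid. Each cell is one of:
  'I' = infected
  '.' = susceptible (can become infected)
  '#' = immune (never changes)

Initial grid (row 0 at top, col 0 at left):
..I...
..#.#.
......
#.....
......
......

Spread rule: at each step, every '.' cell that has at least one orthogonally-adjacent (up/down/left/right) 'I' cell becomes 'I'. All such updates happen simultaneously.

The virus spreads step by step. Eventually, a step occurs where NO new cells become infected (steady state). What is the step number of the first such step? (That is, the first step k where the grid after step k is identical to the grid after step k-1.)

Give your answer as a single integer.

Answer: 9

Derivation:
Step 0 (initial): 1 infected
Step 1: +2 new -> 3 infected
Step 2: +4 new -> 7 infected
Step 3: +4 new -> 11 infected
Step 4: +6 new -> 17 infected
Step 5: +5 new -> 22 infected
Step 6: +6 new -> 28 infected
Step 7: +4 new -> 32 infected
Step 8: +1 new -> 33 infected
Step 9: +0 new -> 33 infected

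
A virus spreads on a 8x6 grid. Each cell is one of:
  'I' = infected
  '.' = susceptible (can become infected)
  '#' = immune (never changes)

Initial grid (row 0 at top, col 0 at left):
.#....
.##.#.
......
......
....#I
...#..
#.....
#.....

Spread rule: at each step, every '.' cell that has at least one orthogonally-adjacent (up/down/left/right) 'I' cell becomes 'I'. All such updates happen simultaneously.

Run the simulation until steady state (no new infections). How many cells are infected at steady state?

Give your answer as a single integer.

Step 0 (initial): 1 infected
Step 1: +2 new -> 3 infected
Step 2: +4 new -> 7 infected
Step 3: +5 new -> 12 infected
Step 4: +6 new -> 18 infected
Step 5: +7 new -> 25 infected
Step 6: +7 new -> 32 infected
Step 7: +5 new -> 37 infected
Step 8: +2 new -> 39 infected
Step 9: +1 new -> 40 infected
Step 10: +0 new -> 40 infected

Answer: 40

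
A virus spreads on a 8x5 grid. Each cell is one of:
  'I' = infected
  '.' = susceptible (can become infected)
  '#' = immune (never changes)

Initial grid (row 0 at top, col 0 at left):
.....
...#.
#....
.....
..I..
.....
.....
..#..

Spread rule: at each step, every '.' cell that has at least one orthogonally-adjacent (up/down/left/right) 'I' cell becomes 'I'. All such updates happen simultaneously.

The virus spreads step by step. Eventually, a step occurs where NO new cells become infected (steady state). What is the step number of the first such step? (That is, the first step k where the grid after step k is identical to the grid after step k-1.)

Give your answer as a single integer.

Step 0 (initial): 1 infected
Step 1: +4 new -> 5 infected
Step 2: +8 new -> 13 infected
Step 3: +9 new -> 22 infected
Step 4: +7 new -> 29 infected
Step 5: +6 new -> 35 infected
Step 6: +2 new -> 37 infected
Step 7: +0 new -> 37 infected

Answer: 7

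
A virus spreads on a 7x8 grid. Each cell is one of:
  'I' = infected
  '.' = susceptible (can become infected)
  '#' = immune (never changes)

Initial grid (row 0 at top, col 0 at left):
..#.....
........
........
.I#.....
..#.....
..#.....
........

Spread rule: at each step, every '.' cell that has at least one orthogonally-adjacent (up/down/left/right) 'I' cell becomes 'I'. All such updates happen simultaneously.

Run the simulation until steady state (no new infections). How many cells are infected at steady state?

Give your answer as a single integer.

Step 0 (initial): 1 infected
Step 1: +3 new -> 4 infected
Step 2: +5 new -> 9 infected
Step 3: +6 new -> 15 infected
Step 4: +6 new -> 21 infected
Step 5: +6 new -> 27 infected
Step 6: +7 new -> 34 infected
Step 7: +7 new -> 41 infected
Step 8: +6 new -> 47 infected
Step 9: +4 new -> 51 infected
Step 10: +1 new -> 52 infected
Step 11: +0 new -> 52 infected

Answer: 52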